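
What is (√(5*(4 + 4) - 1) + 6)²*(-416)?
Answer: -31200 - 4992*√39 ≈ -62375.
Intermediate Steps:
(√(5*(4 + 4) - 1) + 6)²*(-416) = (√(5*8 - 1) + 6)²*(-416) = (√(40 - 1) + 6)²*(-416) = (√39 + 6)²*(-416) = (6 + √39)²*(-416) = -416*(6 + √39)²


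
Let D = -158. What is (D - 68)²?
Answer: 51076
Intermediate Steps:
(D - 68)² = (-158 - 68)² = (-226)² = 51076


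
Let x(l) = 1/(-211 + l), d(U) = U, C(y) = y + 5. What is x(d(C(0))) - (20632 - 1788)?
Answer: -3881865/206 ≈ -18844.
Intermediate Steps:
C(y) = 5 + y
x(d(C(0))) - (20632 - 1788) = 1/(-211 + (5 + 0)) - (20632 - 1788) = 1/(-211 + 5) - 1*18844 = 1/(-206) - 18844 = -1/206 - 18844 = -3881865/206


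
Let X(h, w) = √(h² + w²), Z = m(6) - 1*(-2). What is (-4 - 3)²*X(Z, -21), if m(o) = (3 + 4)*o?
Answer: 49*√2377 ≈ 2389.0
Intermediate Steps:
m(o) = 7*o
Z = 44 (Z = 7*6 - 1*(-2) = 42 + 2 = 44)
(-4 - 3)²*X(Z, -21) = (-4 - 3)²*√(44² + (-21)²) = (-7)²*√(1936 + 441) = 49*√2377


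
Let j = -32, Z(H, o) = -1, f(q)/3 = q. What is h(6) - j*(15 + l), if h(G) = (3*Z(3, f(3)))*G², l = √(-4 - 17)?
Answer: 372 + 32*I*√21 ≈ 372.0 + 146.64*I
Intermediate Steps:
f(q) = 3*q
l = I*√21 (l = √(-21) = I*√21 ≈ 4.5826*I)
h(G) = -3*G² (h(G) = (3*(-1))*G² = -3*G²)
h(6) - j*(15 + l) = -3*6² - (-32)*(15 + I*√21) = -3*36 - (-480 - 32*I*√21) = -108 + (480 + 32*I*√21) = 372 + 32*I*√21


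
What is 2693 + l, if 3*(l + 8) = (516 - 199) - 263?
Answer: 2703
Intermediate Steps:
l = 10 (l = -8 + ((516 - 199) - 263)/3 = -8 + (317 - 263)/3 = -8 + (1/3)*54 = -8 + 18 = 10)
2693 + l = 2693 + 10 = 2703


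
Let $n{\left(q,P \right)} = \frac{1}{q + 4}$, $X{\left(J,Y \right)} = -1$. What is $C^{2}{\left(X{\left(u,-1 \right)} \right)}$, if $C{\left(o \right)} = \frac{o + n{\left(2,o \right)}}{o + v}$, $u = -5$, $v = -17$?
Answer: $\frac{25}{11664} \approx 0.0021433$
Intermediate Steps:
$n{\left(q,P \right)} = \frac{1}{4 + q}$
$C{\left(o \right)} = \frac{\frac{1}{6} + o}{-17 + o}$ ($C{\left(o \right)} = \frac{o + \frac{1}{4 + 2}}{o - 17} = \frac{o + \frac{1}{6}}{-17 + o} = \frac{\frac{1}{6} + o}{-17 + o}$)
$C^{2}{\left(X{\left(u,-1 \right)} \right)} = \left(\frac{\frac{1}{6} - 1}{-17 - 1}\right)^{2} = \left(\frac{1}{-18} \left(- \frac{5}{6}\right)\right)^{2} = \left(\left(- \frac{1}{18}\right) \left(- \frac{5}{6}\right)\right)^{2} = \left(\frac{5}{108}\right)^{2} = \frac{25}{11664}$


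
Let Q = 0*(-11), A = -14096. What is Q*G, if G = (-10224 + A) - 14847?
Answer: 0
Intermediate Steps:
G = -39167 (G = (-10224 - 14096) - 14847 = -24320 - 14847 = -39167)
Q = 0
Q*G = 0*(-39167) = 0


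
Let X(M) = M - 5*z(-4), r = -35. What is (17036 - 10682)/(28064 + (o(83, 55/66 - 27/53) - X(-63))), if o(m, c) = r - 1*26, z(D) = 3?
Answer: 6354/28081 ≈ 0.22627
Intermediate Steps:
X(M) = -15 + M (X(M) = M - 5*3 = M - 15 = -15 + M)
o(m, c) = -61 (o(m, c) = -35 - 1*26 = -35 - 26 = -61)
(17036 - 10682)/(28064 + (o(83, 55/66 - 27/53) - X(-63))) = (17036 - 10682)/(28064 + (-61 - (-15 - 63))) = 6354/(28064 + (-61 - 1*(-78))) = 6354/(28064 + (-61 + 78)) = 6354/(28064 + 17) = 6354/28081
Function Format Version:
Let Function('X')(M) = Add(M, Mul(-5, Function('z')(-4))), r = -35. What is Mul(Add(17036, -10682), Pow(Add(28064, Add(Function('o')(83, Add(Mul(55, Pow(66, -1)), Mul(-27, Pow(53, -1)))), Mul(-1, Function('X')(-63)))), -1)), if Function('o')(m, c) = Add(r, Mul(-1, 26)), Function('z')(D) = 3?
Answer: Rational(6354, 28081) ≈ 0.22627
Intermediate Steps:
Function('X')(M) = Add(-15, M) (Function('X')(M) = Add(M, Mul(-5, 3)) = Add(M, -15) = Add(-15, M))
Function('o')(m, c) = -61 (Function('o')(m, c) = Add(-35, Mul(-1, 26)) = Add(-35, -26) = -61)
Mul(Add(17036, -10682), Pow(Add(28064, Add(Function('o')(83, Add(Mul(55, Pow(66, -1)), Mul(-27, Pow(53, -1)))), Mul(-1, Function('X')(-63)))), -1)) = Mul(Add(17036, -10682), Pow(Add(28064, Add(-61, Mul(-1, Add(-15, -63)))), -1)) = Mul(6354, Pow(Add(28064, Add(-61, Mul(-1, -78))), -1)) = Mul(6354, Pow(Add(28064, Add(-61, 78)), -1)) = Mul(6354, Pow(Add(28064, 17), -1)) = Mul(6354, Pow(28081, -1)) = Mul(6354, Rational(1, 28081)) = Rational(6354, 28081)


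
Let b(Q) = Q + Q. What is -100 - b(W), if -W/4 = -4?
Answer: -132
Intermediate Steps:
W = 16 (W = -4*(-4) = 16)
b(Q) = 2*Q
-100 - b(W) = -100 - 2*16 = -100 - 1*32 = -100 - 32 = -132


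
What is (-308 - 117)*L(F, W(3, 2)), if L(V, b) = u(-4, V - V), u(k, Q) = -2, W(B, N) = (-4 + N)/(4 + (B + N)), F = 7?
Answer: 850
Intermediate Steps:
W(B, N) = (-4 + N)/(4 + B + N)
L(V, b) = -2
(-308 - 117)*L(F, W(3, 2)) = (-308 - 117)*(-2) = -425*(-2) = 850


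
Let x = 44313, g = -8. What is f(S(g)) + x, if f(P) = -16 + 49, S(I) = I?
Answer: 44346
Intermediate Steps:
f(P) = 33
f(S(g)) + x = 33 + 44313 = 44346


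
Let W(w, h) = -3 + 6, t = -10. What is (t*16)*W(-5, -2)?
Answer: -480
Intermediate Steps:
W(w, h) = 3
(t*16)*W(-5, -2) = -10*16*3 = -160*3 = -480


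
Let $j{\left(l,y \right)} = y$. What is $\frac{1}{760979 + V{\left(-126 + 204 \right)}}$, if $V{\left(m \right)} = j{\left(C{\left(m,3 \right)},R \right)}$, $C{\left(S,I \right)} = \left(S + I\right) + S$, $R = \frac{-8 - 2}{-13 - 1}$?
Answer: $\frac{7}{5326858} \approx 1.3141 \cdot 10^{-6}$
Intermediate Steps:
$R = \frac{5}{7}$ ($R = - \frac{10}{-14} = \left(-10\right) \left(- \frac{1}{14}\right) = \frac{5}{7} \approx 0.71429$)
$C{\left(S,I \right)} = I + 2 S$ ($C{\left(S,I \right)} = \left(I + S\right) + S = I + 2 S$)
$V{\left(m \right)} = \frac{5}{7}$
$\frac{1}{760979 + V{\left(-126 + 204 \right)}} = \frac{1}{760979 + \frac{5}{7}} = \frac{1}{\frac{5326858}{7}} = \frac{7}{5326858}$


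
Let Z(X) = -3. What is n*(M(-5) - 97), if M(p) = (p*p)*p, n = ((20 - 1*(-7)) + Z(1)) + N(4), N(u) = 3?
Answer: -5994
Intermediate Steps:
n = 27 (n = ((20 - 1*(-7)) - 3) + 3 = ((20 + 7) - 3) + 3 = (27 - 3) + 3 = 24 + 3 = 27)
M(p) = p**3 (M(p) = p**2*p = p**3)
n*(M(-5) - 97) = 27*((-5)**3 - 97) = 27*(-125 - 97) = 27*(-222) = -5994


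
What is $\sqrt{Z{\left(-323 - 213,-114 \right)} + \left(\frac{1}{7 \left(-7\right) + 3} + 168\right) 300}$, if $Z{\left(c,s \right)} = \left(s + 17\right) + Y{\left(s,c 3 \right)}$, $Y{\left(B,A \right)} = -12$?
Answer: $\frac{\sqrt{26600489}}{23} \approx 224.24$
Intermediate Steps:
$Z{\left(c,s \right)} = 5 + s$ ($Z{\left(c,s \right)} = \left(s + 17\right) - 12 = \left(17 + s\right) - 12 = 5 + s$)
$\sqrt{Z{\left(-323 - 213,-114 \right)} + \left(\frac{1}{7 \left(-7\right) + 3} + 168\right) 300} = \sqrt{\left(5 - 114\right) + \left(\frac{1}{7 \left(-7\right) + 3} + 168\right) 300} = \sqrt{-109 + \left(\frac{1}{-49 + 3} + 168\right) 300} = \sqrt{-109 + \left(\frac{1}{-46} + 168\right) 300} = \sqrt{-109 + \left(- \frac{1}{46} + 168\right) 300} = \sqrt{-109 + \frac{7727}{46} \cdot 300} = \sqrt{-109 + \frac{1159050}{23}} = \sqrt{\frac{1156543}{23}} = \frac{\sqrt{26600489}}{23}$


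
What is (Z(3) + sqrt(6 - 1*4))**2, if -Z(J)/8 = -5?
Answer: (40 + sqrt(2))**2 ≈ 1715.1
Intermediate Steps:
Z(J) = 40 (Z(J) = -8*(-5) = 40)
(Z(3) + sqrt(6 - 1*4))**2 = (40 + sqrt(6 - 1*4))**2 = (40 + sqrt(6 - 4))**2 = (40 + sqrt(2))**2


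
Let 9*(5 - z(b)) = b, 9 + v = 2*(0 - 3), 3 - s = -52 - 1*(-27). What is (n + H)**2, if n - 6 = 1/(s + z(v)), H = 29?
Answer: 13271449/10816 ≈ 1227.0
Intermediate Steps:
s = 28 (s = 3 - (-52 - 1*(-27)) = 3 - (-52 + 27) = 3 - 1*(-25) = 3 + 25 = 28)
v = -15 (v = -9 + 2*(0 - 3) = -9 + 2*(-3) = -9 - 6 = -15)
z(b) = 5 - b/9
n = 627/104 (n = 6 + 1/(28 + (5 - 1/9*(-15))) = 6 + 1/(28 + (5 + 5/3)) = 6 + 1/(28 + 20/3) = 6 + 1/(104/3) = 6 + 3/104 = 627/104 ≈ 6.0288)
(n + H)**2 = (627/104 + 29)**2 = (3643/104)**2 = 13271449/10816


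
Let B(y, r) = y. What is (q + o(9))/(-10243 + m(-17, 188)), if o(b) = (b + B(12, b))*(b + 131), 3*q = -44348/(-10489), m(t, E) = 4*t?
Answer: -92557328/324456237 ≈ -0.28527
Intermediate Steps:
q = 44348/31467 (q = (-44348/(-10489))/3 = (-44348*(-1/10489))/3 = (1/3)*(44348/10489) = 44348/31467 ≈ 1.4093)
o(b) = (12 + b)*(131 + b) (o(b) = (b + 12)*(b + 131) = (12 + b)*(131 + b))
(q + o(9))/(-10243 + m(-17, 188)) = (44348/31467 + (1572 + 9**2 + 143*9))/(-10243 + 4*(-17)) = (44348/31467 + (1572 + 81 + 1287))/(-10243 - 68) = (44348/31467 + 2940)/(-10311) = (92557328/31467)*(-1/10311) = -92557328/324456237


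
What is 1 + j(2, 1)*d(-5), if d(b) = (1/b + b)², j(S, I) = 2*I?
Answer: 1377/25 ≈ 55.080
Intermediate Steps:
d(b) = (b + 1/b)²
1 + j(2, 1)*d(-5) = 1 + (2*1)*((1 + (-5)²)²/(-5)²) = 1 + 2*((1 + 25)²/25) = 1 + 2*((1/25)*26²) = 1 + 2*((1/25)*676) = 1 + 2*(676/25) = 1 + 1352/25 = 1377/25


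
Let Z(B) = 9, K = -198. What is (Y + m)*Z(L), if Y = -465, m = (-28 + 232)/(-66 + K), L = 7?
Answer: -92223/22 ≈ -4192.0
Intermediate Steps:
m = -17/22 (m = (-28 + 232)/(-66 - 198) = 204/(-264) = 204*(-1/264) = -17/22 ≈ -0.77273)
(Y + m)*Z(L) = (-465 - 17/22)*9 = -10247/22*9 = -92223/22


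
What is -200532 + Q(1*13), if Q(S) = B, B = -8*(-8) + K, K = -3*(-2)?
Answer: -200462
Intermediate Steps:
K = 6
B = 70 (B = -8*(-8) + 6 = 64 + 6 = 70)
Q(S) = 70
-200532 + Q(1*13) = -200532 + 70 = -200462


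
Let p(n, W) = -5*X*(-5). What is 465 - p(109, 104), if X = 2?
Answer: 415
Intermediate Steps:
p(n, W) = 50 (p(n, W) = -5*2*(-5) = -10*(-5) = 50)
465 - p(109, 104) = 465 - 1*50 = 465 - 50 = 415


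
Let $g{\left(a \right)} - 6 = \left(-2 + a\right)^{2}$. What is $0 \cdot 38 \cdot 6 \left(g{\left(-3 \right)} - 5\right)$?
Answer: $0$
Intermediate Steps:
$g{\left(a \right)} = 6 + \left(-2 + a\right)^{2}$
$0 \cdot 38 \cdot 6 \left(g{\left(-3 \right)} - 5\right) = 0 \cdot 38 \cdot 6 \left(\left(6 + \left(-2 - 3\right)^{2}\right) - 5\right) = 0 \cdot 6 \left(\left(6 + \left(-5\right)^{2}\right) - 5\right) = 0 \cdot 6 \left(\left(6 + 25\right) - 5\right) = 0 \cdot 6 \left(31 - 5\right) = 0 \cdot 6 \cdot 26 = 0 \cdot 156 = 0$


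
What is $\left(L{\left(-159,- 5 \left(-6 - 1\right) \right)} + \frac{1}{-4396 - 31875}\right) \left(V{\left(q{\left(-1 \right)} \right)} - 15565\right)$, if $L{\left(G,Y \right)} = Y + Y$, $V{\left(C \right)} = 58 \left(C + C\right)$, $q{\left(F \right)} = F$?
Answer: $- \frac{39813572889}{36271} \approx -1.0977 \cdot 10^{6}$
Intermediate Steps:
$V{\left(C \right)} = 116 C$ ($V{\left(C \right)} = 58 \cdot 2 C = 116 C$)
$L{\left(G,Y \right)} = 2 Y$
$\left(L{\left(-159,- 5 \left(-6 - 1\right) \right)} + \frac{1}{-4396 - 31875}\right) \left(V{\left(q{\left(-1 \right)} \right)} - 15565\right) = \left(2 \left(- 5 \left(-6 - 1\right)\right) + \frac{1}{-4396 - 31875}\right) \left(116 \left(-1\right) - 15565\right) = \left(2 \left(\left(-5\right) \left(-7\right)\right) + \frac{1}{-36271}\right) \left(-116 - 15565\right) = \left(2 \cdot 35 - \frac{1}{36271}\right) \left(-15681\right) = \left(70 - \frac{1}{36271}\right) \left(-15681\right) = \frac{2538969}{36271} \left(-15681\right) = - \frac{39813572889}{36271}$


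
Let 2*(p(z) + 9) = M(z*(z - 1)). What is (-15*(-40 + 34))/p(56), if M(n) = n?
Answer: 90/1531 ≈ 0.058785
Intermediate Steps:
p(z) = -9 + z*(-1 + z)/2 (p(z) = -9 + (z*(z - 1))/2 = -9 + (z*(-1 + z))/2 = -9 + z*(-1 + z)/2)
(-15*(-40 + 34))/p(56) = (-15*(-40 + 34))/(-9 + (1/2)*56*(-1 + 56)) = (-15*(-6))/(-9 + (1/2)*56*55) = 90/(-9 + 1540) = 90/1531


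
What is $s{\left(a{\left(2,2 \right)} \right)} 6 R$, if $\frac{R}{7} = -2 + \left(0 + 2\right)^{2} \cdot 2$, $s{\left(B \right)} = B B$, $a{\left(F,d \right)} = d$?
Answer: $1008$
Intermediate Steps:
$s{\left(B \right)} = B^{2}$
$R = 42$ ($R = 7 \left(-2 + \left(0 + 2\right)^{2} \cdot 2\right) = 7 \left(-2 + 2^{2} \cdot 2\right) = 7 \left(-2 + 4 \cdot 2\right) = 7 \left(-2 + 8\right) = 7 \cdot 6 = 42$)
$s{\left(a{\left(2,2 \right)} \right)} 6 R = 2^{2} \cdot 6 \cdot 42 = 4 \cdot 6 \cdot 42 = 24 \cdot 42 = 1008$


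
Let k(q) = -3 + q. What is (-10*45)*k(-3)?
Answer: 2700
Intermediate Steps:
(-10*45)*k(-3) = (-10*45)*(-3 - 3) = -450*(-6) = 2700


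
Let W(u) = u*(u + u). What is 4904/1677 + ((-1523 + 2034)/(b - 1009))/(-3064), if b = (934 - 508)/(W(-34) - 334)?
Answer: 14991963741511/5126448185664 ≈ 2.9244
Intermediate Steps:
W(u) = 2*u**2 (W(u) = u*(2*u) = 2*u**2)
b = 213/989 (b = (934 - 508)/(2*(-34)**2 - 334) = 426/(2*1156 - 334) = 426/(2312 - 334) = 426/1978 = 426*(1/1978) = 213/989 ≈ 0.21537)
4904/1677 + ((-1523 + 2034)/(b - 1009))/(-3064) = 4904/1677 + ((-1523 + 2034)/(213/989 - 1009))/(-3064) = 4904*(1/1677) + (511/(-997688/989))*(-1/3064) = 4904/1677 + (511*(-989/997688))*(-1/3064) = 4904/1677 - 505379/997688*(-1/3064) = 4904/1677 + 505379/3056916032 = 14991963741511/5126448185664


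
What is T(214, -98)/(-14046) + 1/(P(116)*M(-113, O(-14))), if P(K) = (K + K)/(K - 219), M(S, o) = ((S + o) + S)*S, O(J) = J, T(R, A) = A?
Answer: 34175199/4909732480 ≈ 0.0069607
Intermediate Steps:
M(S, o) = S*(o + 2*S) (M(S, o) = (o + 2*S)*S = S*(o + 2*S))
P(K) = 2*K/(-219 + K) (P(K) = (2*K)/(-219 + K) = 2*K/(-219 + K))
T(214, -98)/(-14046) + 1/(P(116)*M(-113, O(-14))) = -98/(-14046) + 1/(((2*116/(-219 + 116)))*((-113*(-14 + 2*(-113))))) = -98*(-1/14046) + 1/(((2*116/(-103)))*((-113*(-14 - 226)))) = 49/7023 + 1/(((2*116*(-1/103)))*((-113*(-240)))) = 49/7023 + 1/(-232/103*27120) = 49/7023 - 103/232*1/27120 = 49/7023 - 103/6291840 = 34175199/4909732480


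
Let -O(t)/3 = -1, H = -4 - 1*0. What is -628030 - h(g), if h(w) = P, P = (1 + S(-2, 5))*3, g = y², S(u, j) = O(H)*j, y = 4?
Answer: -628078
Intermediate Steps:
H = -4 (H = -4 + 0 = -4)
O(t) = 3 (O(t) = -3*(-1) = 3)
S(u, j) = 3*j
g = 16 (g = 4² = 16)
P = 48 (P = (1 + 3*5)*3 = (1 + 15)*3 = 16*3 = 48)
h(w) = 48
-628030 - h(g) = -628030 - 1*48 = -628030 - 48 = -628078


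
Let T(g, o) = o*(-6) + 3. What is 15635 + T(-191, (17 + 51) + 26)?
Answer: 15074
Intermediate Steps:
T(g, o) = 3 - 6*o (T(g, o) = -6*o + 3 = 3 - 6*o)
15635 + T(-191, (17 + 51) + 26) = 15635 + (3 - 6*((17 + 51) + 26)) = 15635 + (3 - 6*(68 + 26)) = 15635 + (3 - 6*94) = 15635 + (3 - 564) = 15635 - 561 = 15074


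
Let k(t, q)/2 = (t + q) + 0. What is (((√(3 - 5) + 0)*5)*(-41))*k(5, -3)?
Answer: -820*I*√2 ≈ -1159.7*I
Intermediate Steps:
k(t, q) = 2*q + 2*t (k(t, q) = 2*((t + q) + 0) = 2*((q + t) + 0) = 2*(q + t) = 2*q + 2*t)
(((√(3 - 5) + 0)*5)*(-41))*k(5, -3) = (((√(3 - 5) + 0)*5)*(-41))*(2*(-3) + 2*5) = (((√(-2) + 0)*5)*(-41))*(-6 + 10) = (((I*√2 + 0)*5)*(-41))*4 = (((I*√2)*5)*(-41))*4 = ((5*I*√2)*(-41))*4 = -205*I*√2*4 = -820*I*√2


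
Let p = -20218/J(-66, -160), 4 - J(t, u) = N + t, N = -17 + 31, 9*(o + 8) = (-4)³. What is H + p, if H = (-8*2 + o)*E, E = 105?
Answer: -304727/84 ≈ -3627.7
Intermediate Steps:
o = -136/9 (o = -8 + (⅑)*(-4)³ = -8 + (⅑)*(-64) = -8 - 64/9 = -136/9 ≈ -15.111)
N = 14
J(t, u) = -10 - t (J(t, u) = 4 - (14 + t) = 4 + (-14 - t) = -10 - t)
H = -9800/3 (H = (-8*2 - 136/9)*105 = (-16 - 136/9)*105 = -280/9*105 = -9800/3 ≈ -3266.7)
p = -10109/28 (p = -20218/(-10 - 1*(-66)) = -20218/(-10 + 66) = -20218/56 = -20218*1/56 = -10109/28 ≈ -361.04)
H + p = -9800/3 - 10109/28 = -304727/84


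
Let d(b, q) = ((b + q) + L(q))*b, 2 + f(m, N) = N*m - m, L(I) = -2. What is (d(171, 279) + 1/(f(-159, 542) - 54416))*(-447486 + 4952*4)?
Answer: -4601215545002210/140437 ≈ -3.2764e+10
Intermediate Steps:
f(m, N) = -2 - m + N*m (f(m, N) = -2 + (N*m - m) = -2 + (-m + N*m) = -2 - m + N*m)
d(b, q) = b*(-2 + b + q) (d(b, q) = ((b + q) - 2)*b = (-2 + b + q)*b = b*(-2 + b + q))
(d(171, 279) + 1/(f(-159, 542) - 54416))*(-447486 + 4952*4) = (171*(-2 + 171 + 279) + 1/((-2 - 1*(-159) + 542*(-159)) - 54416))*(-447486 + 4952*4) = (171*448 + 1/((-2 + 159 - 86178) - 54416))*(-447486 + 19808) = (76608 + 1/(-86021 - 54416))*(-427678) = (76608 + 1/(-140437))*(-427678) = (76608 - 1/140437)*(-427678) = (10758597695/140437)*(-427678) = -4601215545002210/140437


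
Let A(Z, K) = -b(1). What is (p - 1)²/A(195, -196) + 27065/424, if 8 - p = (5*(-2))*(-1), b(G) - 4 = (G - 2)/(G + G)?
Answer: 181823/2968 ≈ 61.261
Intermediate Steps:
b(G) = 4 + (-2 + G)/(2*G) (b(G) = 4 + (G - 2)/(G + G) = 4 + (-2 + G)/((2*G)) = 4 + (-2 + G)*(1/(2*G)) = 4 + (-2 + G)/(2*G))
p = -2 (p = 8 - 5*(-2)*(-1) = 8 - (-10)*(-1) = 8 - 1*10 = 8 - 10 = -2)
A(Z, K) = -7/2 (A(Z, K) = -(9/2 - 1/1) = -(9/2 - 1*1) = -(9/2 - 1) = -1*7/2 = -7/2)
(p - 1)²/A(195, -196) + 27065/424 = (-2 - 1)²/(-7/2) + 27065/424 = (-3)²*(-2/7) + 27065*(1/424) = 9*(-2/7) + 27065/424 = -18/7 + 27065/424 = 181823/2968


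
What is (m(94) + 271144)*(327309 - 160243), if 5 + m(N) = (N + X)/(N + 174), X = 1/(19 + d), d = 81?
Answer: 606995434825333/13400 ≈ 4.5298e+10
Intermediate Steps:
X = 1/100 (X = 1/(19 + 81) = 1/100 ≈ 0.010000)
m(N) = -5 + (1/100 + N)/(174 + N) (m(N) = -5 + (N + 1/100)/(N + 174) = -5 + (1/100 + N)/(174 + N))
(m(94) + 271144)*(327309 - 160243) = ((-86999 - 400*94)/(100*(174 + 94)) + 271144)*(327309 - 160243) = ((1/100)*(-86999 - 37600)/268 + 271144)*167066 = ((1/100)*(1/268)*(-124599) + 271144)*167066 = (-124599/26800 + 271144)*167066 = (7266534601/26800)*167066 = 606995434825333/13400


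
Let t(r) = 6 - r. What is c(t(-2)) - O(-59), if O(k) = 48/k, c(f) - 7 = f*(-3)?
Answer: -955/59 ≈ -16.186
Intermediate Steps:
c(f) = 7 - 3*f (c(f) = 7 + f*(-3) = 7 - 3*f)
c(t(-2)) - O(-59) = (7 - 3*(6 - 1*(-2))) - 48/(-59) = (7 - 3*(6 + 2)) - 48*(-1)/59 = (7 - 3*8) - 1*(-48/59) = (7 - 24) + 48/59 = -17 + 48/59 = -955/59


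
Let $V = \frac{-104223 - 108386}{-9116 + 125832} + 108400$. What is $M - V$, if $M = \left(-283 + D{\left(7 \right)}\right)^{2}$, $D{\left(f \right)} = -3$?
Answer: $- \frac{3104899855}{116716} \approx -26602.0$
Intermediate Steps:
$M = 81796$ ($M = \left(-283 - 3\right)^{2} = \left(-286\right)^{2} = 81796$)
$V = \frac{12651801791}{116716}$ ($V = - \frac{212609}{116716} + 108400 = \frac{12651801791}{116716} \approx 1.084 \cdot 10^{5}$)
$M - V = 81796 - \frac{12651801791}{116716} = - \frac{3104899855}{116716}$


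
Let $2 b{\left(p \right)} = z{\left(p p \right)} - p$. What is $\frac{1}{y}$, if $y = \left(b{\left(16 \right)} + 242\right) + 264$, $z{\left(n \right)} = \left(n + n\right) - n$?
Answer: $\frac{1}{626} \approx 0.0015974$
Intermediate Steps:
$z{\left(n \right)} = n$ ($z{\left(n \right)} = 2 n - n = n$)
$b{\left(p \right)} = \frac{p^{2}}{2} - \frac{p}{2}$ ($b{\left(p \right)} = \frac{p p - p}{2} = \frac{p^{2} - p}{2} = \frac{p^{2}}{2} - \frac{p}{2}$)
$y = 626$ ($y = \left(\frac{1}{2} \cdot 16 \left(-1 + 16\right) + 242\right) + 264 = \left(\frac{1}{2} \cdot 16 \cdot 15 + 242\right) + 264 = \left(120 + 242\right) + 264 = 362 + 264 = 626$)
$\frac{1}{y} = \frac{1}{626}$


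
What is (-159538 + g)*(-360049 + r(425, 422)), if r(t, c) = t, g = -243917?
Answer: 145092100920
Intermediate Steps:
(-159538 + g)*(-360049 + r(425, 422)) = (-159538 - 243917)*(-360049 + 425) = -403455*(-359624) = 145092100920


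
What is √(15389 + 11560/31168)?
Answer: √58398107286/1948 ≈ 124.05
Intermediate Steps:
√(15389 + 11560/31168) = √(15389 + 11560*(1/31168)) = √(15389 + 1445/3896) = √(59956989/3896) = √58398107286/1948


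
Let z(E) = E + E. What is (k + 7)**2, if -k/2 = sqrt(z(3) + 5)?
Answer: 93 - 28*sqrt(11) ≈ 0.13451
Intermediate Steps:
z(E) = 2*E
k = -2*sqrt(11) (k = -2*sqrt(2*3 + 5) = -2*sqrt(6 + 5) = -2*sqrt(11) ≈ -6.6332)
(k + 7)**2 = (-2*sqrt(11) + 7)**2 = (7 - 2*sqrt(11))**2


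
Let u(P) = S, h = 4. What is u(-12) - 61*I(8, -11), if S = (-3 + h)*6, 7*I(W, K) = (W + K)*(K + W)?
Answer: -507/7 ≈ -72.429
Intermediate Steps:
I(W, K) = (K + W)²/7 (I(W, K) = ((W + K)*(K + W))/7 = ((K + W)*(K + W))/7 = (K + W)²/7)
S = 6 (S = (-3 + 4)*6 = 1*6 = 6)
u(P) = 6
u(-12) - 61*I(8, -11) = 6 - 61*(-11 + 8)²/7 = 6 - 61*(-3)²/7 = 6 - 61*9/7 = 6 - 549/7 = -507/7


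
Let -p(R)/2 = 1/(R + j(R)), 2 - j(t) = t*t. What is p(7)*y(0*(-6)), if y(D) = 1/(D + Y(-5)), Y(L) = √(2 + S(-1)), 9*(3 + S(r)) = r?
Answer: -3*I*√10/200 ≈ -0.047434*I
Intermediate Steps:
j(t) = 2 - t² (j(t) = 2 - t*t = 2 - t²)
S(r) = -3 + r/9
p(R) = -2/(2 + R - R²) (p(R) = -2/(R + (2 - R²)) = -2/(2 + R - R²))
Y(L) = I*√10/3 (Y(L) = √(2 + (-3 + (⅑)*(-1))) = √(2 + (-3 - ⅑)) = √(2 - 28/9) = √(-10/9) = I*√10/3)
y(D) = 1/(D + I*√10/3)
p(7)*y(0*(-6)) = (2/(-2 + 7² - 1*7))*(3/(3*(0*(-6)) + I*√10)) = (2/(-2 + 49 - 7))*(3/(3*0 + I*√10)) = (2/40)*(3/(0 + I*√10)) = (2*(1/40))*(3/((I*√10))) = (3*(-I*√10/10))/20 = (-3*I*√10/10)/20 = -3*I*√10/200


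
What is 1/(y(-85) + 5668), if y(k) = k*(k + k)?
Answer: 1/20118 ≈ 4.9707e-5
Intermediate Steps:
y(k) = 2*k**2 (y(k) = k*(2*k) = 2*k**2)
1/(y(-85) + 5668) = 1/(2*(-85)**2 + 5668) = 1/(2*7225 + 5668) = 1/(14450 + 5668) = 1/20118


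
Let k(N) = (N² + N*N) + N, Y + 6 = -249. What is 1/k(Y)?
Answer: 1/129795 ≈ 7.7045e-6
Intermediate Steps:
Y = -255 (Y = -6 - 249 = -255)
k(N) = N + 2*N² (k(N) = (N² + N²) + N = 2*N² + N = N + 2*N²)
1/k(Y) = 1/(-255*(1 + 2*(-255))) = 1/(-255*(1 - 510)) = 1/(-255*(-509)) = 1/129795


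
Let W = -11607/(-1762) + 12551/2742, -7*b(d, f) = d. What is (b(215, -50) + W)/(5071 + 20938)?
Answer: -165290767/219904976613 ≈ -0.00075165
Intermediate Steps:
b(d, f) = -d/7
W = 13485314/1207851 (W = -11607*(-1/1762) + 12551*(1/2742) = 11607/1762 + 12551/2742 = 13485314/1207851 ≈ 11.165)
(b(215, -50) + W)/(5071 + 20938) = (-1/7*215 + 13485314/1207851)/(5071 + 20938) = (-215/7 + 13485314/1207851)/26009 = -165290767/8454957*1/26009 = -165290767/219904976613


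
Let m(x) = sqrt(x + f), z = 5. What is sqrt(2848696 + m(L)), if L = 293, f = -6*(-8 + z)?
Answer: sqrt(2848696 + sqrt(311)) ≈ 1687.8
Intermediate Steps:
f = 18 (f = -6*(-8 + 5) = -6*(-3) = 18)
m(x) = sqrt(18 + x) (m(x) = sqrt(x + 18) = sqrt(18 + x))
sqrt(2848696 + m(L)) = sqrt(2848696 + sqrt(18 + 293)) = sqrt(2848696 + sqrt(311))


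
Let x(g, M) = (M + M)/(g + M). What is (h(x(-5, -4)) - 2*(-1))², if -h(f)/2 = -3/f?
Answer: 1225/16 ≈ 76.563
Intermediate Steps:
x(g, M) = 2*M/(M + g) (x(g, M) = (2*M)/(M + g) = 2*M/(M + g))
h(f) = 6/f (h(f) = -(-6)/f = 6/f)
(h(x(-5, -4)) - 2*(-1))² = (6/((2*(-4)/(-4 - 5))) - 2*(-1))² = (6/((2*(-4)/(-9))) + 2)² = (6/((2*(-4)*(-⅑))) + 2)² = (6/(8/9) + 2)² = (6*(9/8) + 2)² = (27/4 + 2)² = (35/4)² = 1225/16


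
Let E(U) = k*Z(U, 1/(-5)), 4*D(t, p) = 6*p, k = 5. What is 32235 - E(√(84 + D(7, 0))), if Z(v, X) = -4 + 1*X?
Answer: 32256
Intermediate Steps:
Z(v, X) = -4 + X
D(t, p) = 3*p/2 (D(t, p) = (6*p)/4 = 3*p/2)
E(U) = -21 (E(U) = 5*(-4 + 1/(-5)) = 5*(-4 - ⅕) = 5*(-21/5) = -21)
32235 - E(√(84 + D(7, 0))) = 32235 - 1*(-21) = 32235 + 21 = 32256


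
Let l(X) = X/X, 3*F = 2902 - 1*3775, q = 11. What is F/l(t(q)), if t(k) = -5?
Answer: -291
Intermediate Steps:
F = -291 (F = (2902 - 1*3775)/3 = (2902 - 3775)/3 = (⅓)*(-873) = -291)
l(X) = 1
F/l(t(q)) = -291/1 = -291*1 = -291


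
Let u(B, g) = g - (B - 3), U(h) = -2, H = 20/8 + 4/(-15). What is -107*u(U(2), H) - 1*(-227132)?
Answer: 6790741/30 ≈ 2.2636e+5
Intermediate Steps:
H = 67/30 (H = 20*(⅛) + 4*(-1/15) = 5/2 - 4/15 = 67/30 ≈ 2.2333)
u(B, g) = 3 + g - B (u(B, g) = g - (-3 + B) = g + (3 - B) = 3 + g - B)
-107*u(U(2), H) - 1*(-227132) = -107*(3 + 67/30 - 1*(-2)) - 1*(-227132) = -107*(3 + 67/30 + 2) + 227132 = -107*217/30 + 227132 = -23219/30 + 227132 = 6790741/30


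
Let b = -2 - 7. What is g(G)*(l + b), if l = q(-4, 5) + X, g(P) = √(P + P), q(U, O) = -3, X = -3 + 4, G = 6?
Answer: -22*√3 ≈ -38.105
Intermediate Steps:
X = 1
b = -9
g(P) = √2*√P (g(P) = √(2*P) = √2*√P)
l = -2 (l = -3 + 1 = -2)
g(G)*(l + b) = (√2*√6)*(-2 - 9) = (2*√3)*(-11) = -22*√3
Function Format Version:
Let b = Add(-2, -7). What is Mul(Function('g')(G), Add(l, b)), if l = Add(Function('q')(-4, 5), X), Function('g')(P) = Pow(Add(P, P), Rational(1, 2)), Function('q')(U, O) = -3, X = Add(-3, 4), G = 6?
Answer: Mul(-22, Pow(3, Rational(1, 2))) ≈ -38.105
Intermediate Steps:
X = 1
b = -9
Function('g')(P) = Mul(Pow(2, Rational(1, 2)), Pow(P, Rational(1, 2))) (Function('g')(P) = Pow(Mul(2, P), Rational(1, 2)) = Mul(Pow(2, Rational(1, 2)), Pow(P, Rational(1, 2))))
l = -2 (l = Add(-3, 1) = -2)
Mul(Function('g')(G), Add(l, b)) = Mul(Mul(Pow(2, Rational(1, 2)), Pow(6, Rational(1, 2))), Add(-2, -9)) = Mul(Mul(2, Pow(3, Rational(1, 2))), -11) = Mul(-22, Pow(3, Rational(1, 2)))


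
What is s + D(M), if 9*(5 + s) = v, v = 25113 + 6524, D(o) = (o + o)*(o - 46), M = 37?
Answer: 25598/9 ≈ 2844.2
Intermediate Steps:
D(o) = 2*o*(-46 + o) (D(o) = (2*o)*(-46 + o) = 2*o*(-46 + o))
v = 31637
s = 31592/9 (s = -5 + (⅑)*31637 = -5 + 31637/9 = 31592/9 ≈ 3510.2)
s + D(M) = 31592/9 + 2*37*(-46 + 37) = 31592/9 + 2*37*(-9) = 31592/9 - 666 = 25598/9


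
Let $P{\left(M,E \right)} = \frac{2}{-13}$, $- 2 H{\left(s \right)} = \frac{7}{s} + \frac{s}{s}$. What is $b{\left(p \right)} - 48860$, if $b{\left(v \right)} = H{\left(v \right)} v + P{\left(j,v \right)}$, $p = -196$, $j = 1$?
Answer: $- \frac{1267907}{26} \approx -48766.0$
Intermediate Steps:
$H{\left(s \right)} = - \frac{1}{2} - \frac{7}{2 s}$ ($H{\left(s \right)} = - \frac{\frac{7}{s} + \frac{s}{s}}{2} = - \frac{\frac{7}{s} + 1}{2} = - \frac{1 + \frac{7}{s}}{2} = - \frac{1}{2} - \frac{7}{2 s}$)
$P{\left(M,E \right)} = - \frac{2}{13}$ ($P{\left(M,E \right)} = 2 \left(- \frac{1}{13}\right) = - \frac{2}{13}$)
$b{\left(v \right)} = - \frac{95}{26} - \frac{v}{2}$ ($b{\left(v \right)} = \frac{-7 - v}{2 v} v - \frac{2}{13} = \left(- \frac{7}{2} - \frac{v}{2}\right) - \frac{2}{13} = - \frac{95}{26} - \frac{v}{2}$)
$b{\left(p \right)} - 48860 = \left(- \frac{95}{26} - -98\right) - 48860 = \left(- \frac{95}{26} + 98\right) - 48860 = \frac{2453}{26} - 48860 = - \frac{1267907}{26}$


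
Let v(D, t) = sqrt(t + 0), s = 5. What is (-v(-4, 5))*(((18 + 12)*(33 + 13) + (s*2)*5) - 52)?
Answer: -1378*sqrt(5) ≈ -3081.3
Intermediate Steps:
v(D, t) = sqrt(t)
(-v(-4, 5))*(((18 + 12)*(33 + 13) + (s*2)*5) - 52) = (-sqrt(5))*(((18 + 12)*(33 + 13) + (5*2)*5) - 52) = (-sqrt(5))*((30*46 + 10*5) - 52) = (-sqrt(5))*((1380 + 50) - 52) = (-sqrt(5))*(1430 - 52) = -sqrt(5)*1378 = -1378*sqrt(5)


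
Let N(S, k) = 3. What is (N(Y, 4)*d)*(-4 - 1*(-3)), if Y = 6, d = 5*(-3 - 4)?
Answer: 105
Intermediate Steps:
d = -35 (d = 5*(-7) = -35)
(N(Y, 4)*d)*(-4 - 1*(-3)) = (3*(-35))*(-4 - 1*(-3)) = -105*(-4 + 3) = -105*(-1) = 105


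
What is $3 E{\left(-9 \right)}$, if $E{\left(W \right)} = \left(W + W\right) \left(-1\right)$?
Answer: $54$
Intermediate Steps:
$E{\left(W \right)} = - 2 W$ ($E{\left(W \right)} = 2 W \left(-1\right) = - 2 W$)
$3 E{\left(-9 \right)} = 3 \left(\left(-2\right) \left(-9\right)\right) = 3 \cdot 18 = 54$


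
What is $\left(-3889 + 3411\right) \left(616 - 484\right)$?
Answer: $-63096$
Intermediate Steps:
$\left(-3889 + 3411\right) \left(616 - 484\right) = \left(-478\right) 132 = -63096$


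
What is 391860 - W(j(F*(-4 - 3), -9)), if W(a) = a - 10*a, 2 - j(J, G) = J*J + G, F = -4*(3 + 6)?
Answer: -179577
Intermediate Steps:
F = -36 (F = -4*9 = -36)
j(J, G) = 2 - G - J² (j(J, G) = 2 - (J*J + G) = 2 - (J² + G) = 2 - (G + J²) = 2 + (-G - J²) = 2 - G - J²)
W(a) = -9*a
391860 - W(j(F*(-4 - 3), -9)) = 391860 - (-9)*(2 - 1*(-9) - (-36*(-4 - 3))²) = 391860 - (-9)*(2 + 9 - (-36*(-7))²) = 391860 - (-9)*(2 + 9 - 1*252²) = 391860 - (-9)*(2 + 9 - 1*63504) = 391860 - (-9)*(2 + 9 - 63504) = 391860 - (-9)*(-63493) = 391860 - 1*571437 = 391860 - 571437 = -179577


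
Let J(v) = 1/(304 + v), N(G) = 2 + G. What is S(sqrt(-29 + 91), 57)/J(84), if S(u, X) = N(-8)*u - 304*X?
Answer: -6723264 - 2328*sqrt(62) ≈ -6.7416e+6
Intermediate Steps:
S(u, X) = -304*X - 6*u (S(u, X) = (2 - 8)*u - 304*X = -6*u - 304*X = -304*X - 6*u)
S(sqrt(-29 + 91), 57)/J(84) = (-304*57 - 6*sqrt(-29 + 91))/(1/(304 + 84)) = (-17328 - 6*sqrt(62))/(1/388) = (-17328 - 6*sqrt(62))*388 = -6723264 - 2328*sqrt(62)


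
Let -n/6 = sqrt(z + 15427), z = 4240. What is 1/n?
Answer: -sqrt(19667)/118002 ≈ -0.0011884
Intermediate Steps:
n = -6*sqrt(19667) (n = -6*sqrt(4240 + 15427) = -6*sqrt(19667) ≈ -841.43)
1/n = 1/(-6*sqrt(19667)) = -sqrt(19667)/118002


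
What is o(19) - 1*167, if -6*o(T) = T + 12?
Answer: -1033/6 ≈ -172.17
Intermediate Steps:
o(T) = -2 - T/6 (o(T) = -(T + 12)/6 = -(12 + T)/6 = -2 - T/6)
o(19) - 1*167 = (-2 - ⅙*19) - 1*167 = (-2 - 19/6) - 167 = -31/6 - 167 = -1033/6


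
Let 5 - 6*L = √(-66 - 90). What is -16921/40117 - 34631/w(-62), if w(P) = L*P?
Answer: 20744433674/225096487 + 207786*I*√39/5611 ≈ 92.158 + 231.26*I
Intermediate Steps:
L = ⅚ - I*√39/3 (L = ⅚ - √(-66 - 90)/6 = ⅚ - I*√39/3 ≈ 0.83333 - 2.0817*I)
w(P) = P*(⅚ - I*√39/3) (w(P) = (⅚ - I*√39/3)*P = P*(⅚ - I*√39/3))
-16921/40117 - 34631/w(-62) = -16921/40117 - 34631*(-3/(31*(5 - 2*I*√39))) = -16921*1/40117 - 34631/(-155/3 + 62*I*√39/3) = -16921/40117 - 34631/(-155/3 + 62*I*√39/3)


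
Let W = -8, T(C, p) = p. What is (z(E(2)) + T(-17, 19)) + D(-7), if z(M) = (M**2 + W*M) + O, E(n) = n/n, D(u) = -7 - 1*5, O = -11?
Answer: -11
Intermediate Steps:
D(u) = -12 (D(u) = -7 - 5 = -12)
E(n) = 1
z(M) = -11 + M**2 - 8*M (z(M) = (M**2 - 8*M) - 11 = -11 + M**2 - 8*M)
(z(E(2)) + T(-17, 19)) + D(-7) = ((-11 + 1**2 - 8*1) + 19) - 12 = ((-11 + 1 - 8) + 19) - 12 = (-18 + 19) - 12 = 1 - 12 = -11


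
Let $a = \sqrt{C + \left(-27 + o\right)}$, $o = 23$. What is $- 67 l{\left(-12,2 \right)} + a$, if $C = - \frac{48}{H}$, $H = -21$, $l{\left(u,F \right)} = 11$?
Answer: $-737 + \frac{2 i \sqrt{21}}{7} \approx -737.0 + 1.3093 i$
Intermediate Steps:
$C = \frac{16}{7}$ ($C = - \frac{48}{-21} = \left(-48\right) \left(- \frac{1}{21}\right) = \frac{16}{7} \approx 2.2857$)
$a = \frac{2 i \sqrt{21}}{7}$ ($a = \sqrt{\frac{16}{7} + \left(-27 + 23\right)} = \sqrt{\frac{16}{7} - 4} = \sqrt{- \frac{12}{7}} = \frac{2 i \sqrt{21}}{7} \approx 1.3093 i$)
$- 67 l{\left(-12,2 \right)} + a = \left(-67\right) 11 + \frac{2 i \sqrt{21}}{7} = -737 + \frac{2 i \sqrt{21}}{7}$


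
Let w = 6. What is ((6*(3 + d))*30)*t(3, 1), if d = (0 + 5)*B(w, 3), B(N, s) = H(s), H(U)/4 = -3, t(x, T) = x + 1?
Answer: -41040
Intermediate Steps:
t(x, T) = 1 + x
H(U) = -12 (H(U) = 4*(-3) = -12)
B(N, s) = -12
d = -60 (d = (0 + 5)*(-12) = 5*(-12) = -60)
((6*(3 + d))*30)*t(3, 1) = ((6*(3 - 60))*30)*(1 + 3) = ((6*(-57))*30)*4 = -342*30*4 = -10260*4 = -41040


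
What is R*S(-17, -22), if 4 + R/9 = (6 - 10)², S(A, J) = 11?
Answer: 1188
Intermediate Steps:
R = 108 (R = -36 + 9*(6 - 10)² = -36 + 9*(-4)² = -36 + 9*16 = -36 + 144 = 108)
R*S(-17, -22) = 108*11 = 1188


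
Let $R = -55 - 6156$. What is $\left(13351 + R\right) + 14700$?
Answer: $21840$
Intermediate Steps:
$R = -6211$ ($R = -55 - 6156 = -6211$)
$\left(13351 + R\right) + 14700 = \left(13351 - 6211\right) + 14700 = 7140 + 14700 = 21840$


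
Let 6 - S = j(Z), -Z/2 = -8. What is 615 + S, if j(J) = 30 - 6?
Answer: 597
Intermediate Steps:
Z = 16 (Z = -2*(-8) = 16)
j(J) = 24
S = -18 (S = 6 - 1*24 = 6 - 24 = -18)
615 + S = 615 - 18 = 597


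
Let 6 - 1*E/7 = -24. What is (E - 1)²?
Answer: 43681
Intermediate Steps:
E = 210 (E = 42 - 7*(-24) = 42 + 168 = 210)
(E - 1)² = (210 - 1)² = 209² = 43681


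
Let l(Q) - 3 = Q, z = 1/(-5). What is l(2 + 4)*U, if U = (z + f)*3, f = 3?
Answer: 378/5 ≈ 75.600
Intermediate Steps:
z = -⅕ ≈ -0.20000
l(Q) = 3 + Q
U = 42/5 (U = (-⅕ + 3)*3 = (14/5)*3 = 42/5 ≈ 8.4000)
l(2 + 4)*U = (3 + (2 + 4))*(42/5) = (3 + 6)*(42/5) = 9*(42/5) = 378/5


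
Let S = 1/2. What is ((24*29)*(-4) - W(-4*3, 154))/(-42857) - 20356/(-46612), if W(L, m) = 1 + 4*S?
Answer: 250576184/499412621 ≈ 0.50174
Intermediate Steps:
S = ½ ≈ 0.50000
W(L, m) = 3 (W(L, m) = 1 + 4*(½) = 1 + 2 = 3)
((24*29)*(-4) - W(-4*3, 154))/(-42857) - 20356/(-46612) = ((24*29)*(-4) - 1*3)/(-42857) - 20356/(-46612) = (696*(-4) - 3)*(-1/42857) - 20356*(-1/46612) = (-2784 - 3)*(-1/42857) + 5089/11653 = -2787*(-1/42857) + 5089/11653 = 2787/42857 + 5089/11653 = 250576184/499412621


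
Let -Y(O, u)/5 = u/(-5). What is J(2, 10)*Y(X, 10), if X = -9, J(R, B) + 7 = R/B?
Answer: -68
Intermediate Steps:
J(R, B) = -7 + R/B
Y(O, u) = u (Y(O, u) = -5*u/(-5) = -5*u*(-1)/5 = -(-1)*u = u)
J(2, 10)*Y(X, 10) = (-7 + 2/10)*10 = (-7 + 2*(⅒))*10 = (-7 + ⅕)*10 = -34/5*10 = -68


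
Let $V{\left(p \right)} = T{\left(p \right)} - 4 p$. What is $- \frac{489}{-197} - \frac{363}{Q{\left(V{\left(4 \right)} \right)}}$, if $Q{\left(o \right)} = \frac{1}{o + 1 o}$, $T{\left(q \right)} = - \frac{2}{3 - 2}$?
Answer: $\frac{2574885}{197} \approx 13070.0$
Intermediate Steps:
$T{\left(q \right)} = -2$ ($T{\left(q \right)} = - \frac{2}{1} = \left(-2\right) 1 = -2$)
$V{\left(p \right)} = -2 - 4 p$
$Q{\left(o \right)} = \frac{1}{2 o}$ ($Q{\left(o \right)} = \frac{1}{o + o} = \frac{1}{2 o}$)
$- \frac{489}{-197} - \frac{363}{Q{\left(V{\left(4 \right)} \right)}} = - \frac{489}{-197} - \frac{363}{\frac{1}{2} \frac{1}{-2 - 16}} = \left(-489\right) \left(- \frac{1}{197}\right) - \frac{363}{\frac{1}{2} \frac{1}{-2 - 16}} = \frac{489}{197} - \frac{363}{\frac{1}{2} \frac{1}{-18}} = \frac{489}{197} - \frac{363}{\frac{1}{2} \left(- \frac{1}{18}\right)} = \frac{489}{197} - \frac{363}{- \frac{1}{36}} = \frac{489}{197} - -13068 = \frac{489}{197} + 13068 = \frac{2574885}{197}$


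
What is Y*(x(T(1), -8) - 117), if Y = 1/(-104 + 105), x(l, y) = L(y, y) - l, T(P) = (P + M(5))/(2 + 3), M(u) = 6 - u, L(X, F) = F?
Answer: -627/5 ≈ -125.40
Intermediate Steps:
T(P) = 1/5 + P/5 (T(P) = (P + (6 - 1*5))/(2 + 3) = (P + (6 - 5))/5 = (P + 1)*(1/5) = (1 + P)*(1/5) = 1/5 + P/5)
x(l, y) = y - l
Y = 1 (Y = 1/1 = 1)
Y*(x(T(1), -8) - 117) = 1*((-8 - (1/5 + (1/5)*1)) - 117) = 1*((-8 - (1/5 + 1/5)) - 117) = 1*((-8 - 1*2/5) - 117) = 1*((-8 - 2/5) - 117) = 1*(-42/5 - 117) = 1*(-627/5) = -627/5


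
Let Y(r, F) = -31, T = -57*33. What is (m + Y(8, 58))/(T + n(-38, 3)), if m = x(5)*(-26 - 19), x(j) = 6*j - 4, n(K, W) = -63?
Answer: 1201/1944 ≈ 0.61780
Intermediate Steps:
x(j) = -4 + 6*j
T = -1881
m = -1170 (m = (-4 + 6*5)*(-26 - 19) = (-4 + 30)*(-45) = 26*(-45) = -1170)
(m + Y(8, 58))/(T + n(-38, 3)) = (-1170 - 31)/(-1881 - 63) = -1201/(-1944) = -1201*(-1/1944) = 1201/1944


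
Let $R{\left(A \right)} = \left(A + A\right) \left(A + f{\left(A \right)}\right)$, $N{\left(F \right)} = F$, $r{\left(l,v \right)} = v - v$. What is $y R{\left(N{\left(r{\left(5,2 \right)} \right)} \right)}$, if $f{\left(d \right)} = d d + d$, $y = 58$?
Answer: $0$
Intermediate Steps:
$r{\left(l,v \right)} = 0$
$f{\left(d \right)} = d + d^{2}$ ($f{\left(d \right)} = d^{2} + d = d + d^{2}$)
$R{\left(A \right)} = 2 A \left(A + A \left(1 + A\right)\right)$ ($R{\left(A \right)} = \left(A + A\right) \left(A + A \left(1 + A\right)\right) = 2 A \left(A + A \left(1 + A\right)\right)$)
$y R{\left(N{\left(r{\left(5,2 \right)} \right)} \right)} = 58 \cdot 2 \cdot 0^{2} \left(2 + 0\right) = 58 \cdot 2 \cdot 0 \cdot 2 = 58 \cdot 0 = 0$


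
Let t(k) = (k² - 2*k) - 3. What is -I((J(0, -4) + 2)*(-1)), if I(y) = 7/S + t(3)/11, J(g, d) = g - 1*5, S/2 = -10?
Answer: 7/20 ≈ 0.35000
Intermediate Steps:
S = -20 (S = 2*(-10) = -20)
J(g, d) = -5 + g (J(g, d) = g - 5 = -5 + g)
t(k) = -3 + k² - 2*k
I(y) = -7/20 (I(y) = 7/(-20) + (-3 + 3² - 2*3)/11 = 7*(-1/20) + (-3 + 9 - 6)*(1/11) = -7/20 + 0*(1/11) = -7/20 + 0 = -7/20)
-I((J(0, -4) + 2)*(-1)) = -1*(-7/20) = 7/20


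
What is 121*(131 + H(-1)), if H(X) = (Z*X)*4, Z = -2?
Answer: 16819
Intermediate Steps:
H(X) = -8*X (H(X) = -2*X*4 = -8*X)
121*(131 + H(-1)) = 121*(131 - 8*(-1)) = 121*(131 + 8) = 121*139 = 16819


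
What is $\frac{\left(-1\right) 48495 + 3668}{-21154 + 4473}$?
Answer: $\frac{44827}{16681} \approx 2.6873$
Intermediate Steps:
$\frac{\left(-1\right) 48495 + 3668}{-21154 + 4473} = \frac{-48495 + 3668}{-16681} = \left(-44827\right) \left(- \frac{1}{16681}\right) = \frac{44827}{16681}$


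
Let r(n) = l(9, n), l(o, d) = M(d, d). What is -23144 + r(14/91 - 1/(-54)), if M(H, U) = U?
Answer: -16246967/702 ≈ -23144.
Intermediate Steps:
l(o, d) = d
r(n) = n
-23144 + r(14/91 - 1/(-54)) = -23144 + (14/91 - 1/(-54)) = -23144 + (14*(1/91) - 1*(-1/54)) = -23144 + (2/13 + 1/54) = -23144 + 121/702 = -16246967/702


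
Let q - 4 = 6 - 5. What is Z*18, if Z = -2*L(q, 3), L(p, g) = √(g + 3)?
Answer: -36*√6 ≈ -88.182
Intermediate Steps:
q = 5 (q = 4 + (6 - 5) = 4 + 1 = 5)
L(p, g) = √(3 + g)
Z = -2*√6 (Z = -2*√(3 + 3) = -2*√6 ≈ -4.8990)
Z*18 = -2*√6*18 = -36*√6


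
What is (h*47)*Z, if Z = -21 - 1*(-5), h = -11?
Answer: 8272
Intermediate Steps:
Z = -16 (Z = -21 + 5 = -16)
(h*47)*Z = -11*47*(-16) = -517*(-16) = 8272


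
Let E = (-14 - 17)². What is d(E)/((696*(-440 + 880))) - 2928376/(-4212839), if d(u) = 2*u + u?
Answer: 302977160359/430046605120 ≈ 0.70452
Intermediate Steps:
E = 961 (E = (-31)² = 961)
d(u) = 3*u
d(E)/((696*(-440 + 880))) - 2928376/(-4212839) = (3*961)/((696*(-440 + 880))) - 2928376/(-4212839) = 2883/((696*440)) - 2928376*(-1/4212839) = 2883/306240 + 2928376/4212839 = 2883*(1/306240) + 2928376/4212839 = 961/102080 + 2928376/4212839 = 302977160359/430046605120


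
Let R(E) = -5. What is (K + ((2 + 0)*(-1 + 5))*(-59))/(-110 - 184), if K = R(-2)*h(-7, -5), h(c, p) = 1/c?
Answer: 3299/2058 ≈ 1.6030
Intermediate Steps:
K = 5/7 (K = -5/(-7) = -5*(-⅐) = 5/7 ≈ 0.71429)
(K + ((2 + 0)*(-1 + 5))*(-59))/(-110 - 184) = (5/7 + ((2 + 0)*(-1 + 5))*(-59))/(-110 - 184) = (5/7 + (2*4)*(-59))/(-294) = (5/7 + 8*(-59))*(-1/294) = (5/7 - 472)*(-1/294) = -3299/7*(-1/294) = 3299/2058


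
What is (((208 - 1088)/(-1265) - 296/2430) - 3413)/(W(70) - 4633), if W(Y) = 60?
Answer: 95360249/127792485 ≈ 0.74621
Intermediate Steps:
(((208 - 1088)/(-1265) - 296/2430) - 3413)/(W(70) - 4633) = (((208 - 1088)/(-1265) - 296/2430) - 3413)/(60 - 4633) = ((-880*(-1/1265) - 296*1/2430) - 3413)/(-4573) = ((16/23 - 148/1215) - 3413)*(-1/4573) = (16036/27945 - 3413)*(-1/4573) = -95360249/27945*(-1/4573) = 95360249/127792485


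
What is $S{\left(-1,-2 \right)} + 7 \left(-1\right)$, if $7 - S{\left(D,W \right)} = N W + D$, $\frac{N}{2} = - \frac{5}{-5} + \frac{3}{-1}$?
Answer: $-7$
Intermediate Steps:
$N = -4$ ($N = 2 \left(- \frac{5}{-5} + \frac{3}{-1}\right) = 2 \left(\left(-5\right) \left(- \frac{1}{5}\right) + 3 \left(-1\right)\right) = 2 \left(1 - 3\right) = 2 \left(-2\right) = -4$)
$S{\left(D,W \right)} = 7 - D + 4 W$ ($S{\left(D,W \right)} = 7 - \left(- 4 W + D\right) = 7 - \left(D - 4 W\right) = 7 - D + 4 W$)
$S{\left(-1,-2 \right)} + 7 \left(-1\right) = \left(7 - -1 + 4 \left(-2\right)\right) + 7 \left(-1\right) = \left(7 + 1 - 8\right) - 7 = 0 - 7 = -7$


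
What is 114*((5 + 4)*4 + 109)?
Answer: 16530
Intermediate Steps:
114*((5 + 4)*4 + 109) = 114*(9*4 + 109) = 114*(36 + 109) = 114*145 = 16530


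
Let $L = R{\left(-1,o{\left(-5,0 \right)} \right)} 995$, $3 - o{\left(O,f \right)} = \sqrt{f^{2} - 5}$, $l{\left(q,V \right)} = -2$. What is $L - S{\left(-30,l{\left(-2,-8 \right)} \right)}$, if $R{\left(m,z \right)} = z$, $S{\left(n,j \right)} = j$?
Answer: $2987 - 995 i \sqrt{5} \approx 2987.0 - 2224.9 i$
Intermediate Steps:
$o{\left(O,f \right)} = 3 - \sqrt{-5 + f^{2}}$ ($o{\left(O,f \right)} = 3 - \sqrt{f^{2} - 5} = 3 - \sqrt{-5 + f^{2}}$)
$L = 2985 - 995 i \sqrt{5}$ ($L = \left(3 - \sqrt{-5 + 0^{2}}\right) 995 = \left(3 - \sqrt{-5 + 0}\right) 995 = \left(3 - \sqrt{-5}\right) 995 = \left(3 - i \sqrt{5}\right) 995 = 2985 - 995 i \sqrt{5} \approx 2985.0 - 2224.9 i$)
$L - S{\left(-30,l{\left(-2,-8 \right)} \right)} = \left(2985 - 995 i \sqrt{5}\right) - -2 = \left(2985 - 995 i \sqrt{5}\right) + 2 = 2987 - 995 i \sqrt{5}$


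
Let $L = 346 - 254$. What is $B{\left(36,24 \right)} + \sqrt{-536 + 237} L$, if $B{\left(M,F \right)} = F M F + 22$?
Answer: $20758 + 92 i \sqrt{299} \approx 20758.0 + 1590.8 i$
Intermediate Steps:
$B{\left(M,F \right)} = 22 + M F^{2}$ ($B{\left(M,F \right)} = M F^{2} + 22 = 22 + M F^{2}$)
$L = 92$ ($L = 346 - 254 = 92$)
$B{\left(36,24 \right)} + \sqrt{-536 + 237} L = \left(22 + 36 \cdot 24^{2}\right) + \sqrt{-536 + 237} \cdot 92 = \left(22 + 36 \cdot 576\right) + \sqrt{-299} \cdot 92 = \left(22 + 20736\right) + i \sqrt{299} \cdot 92 = 20758 + 92 i \sqrt{299}$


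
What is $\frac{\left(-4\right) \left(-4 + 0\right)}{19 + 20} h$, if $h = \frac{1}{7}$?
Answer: $\frac{16}{273} \approx 0.058608$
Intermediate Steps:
$h = \frac{1}{7} \approx 0.14286$
$\frac{\left(-4\right) \left(-4 + 0\right)}{19 + 20} h = \frac{\left(-4\right) \left(-4 + 0\right)}{19 + 20} \cdot \frac{1}{7} = \frac{\left(-4\right) \left(-4\right)}{39} \cdot \frac{1}{7} = \frac{1}{39} \cdot 16 \cdot \frac{1}{7} = \frac{16}{39} \cdot \frac{1}{7} = \frac{16}{273}$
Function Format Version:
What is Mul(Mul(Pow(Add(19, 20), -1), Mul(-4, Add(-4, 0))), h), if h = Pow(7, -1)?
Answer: Rational(16, 273) ≈ 0.058608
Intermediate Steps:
h = Rational(1, 7) ≈ 0.14286
Mul(Mul(Pow(Add(19, 20), -1), Mul(-4, Add(-4, 0))), h) = Mul(Mul(Pow(Add(19, 20), -1), Mul(-4, Add(-4, 0))), Rational(1, 7)) = Mul(Mul(Pow(39, -1), Mul(-4, -4)), Rational(1, 7)) = Mul(Mul(Rational(1, 39), 16), Rational(1, 7)) = Mul(Rational(16, 39), Rational(1, 7)) = Rational(16, 273)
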